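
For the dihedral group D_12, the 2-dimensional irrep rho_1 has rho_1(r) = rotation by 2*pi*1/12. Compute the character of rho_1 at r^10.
chi_{rho_1}(r^10) = 2*cos(2*pi*1*10/12) = 1

Derivation: rho_1(r^10) is rotation by angle 2*pi*1*10/12, whose trace is 2*cos(2*pi*1*10/12) = 1.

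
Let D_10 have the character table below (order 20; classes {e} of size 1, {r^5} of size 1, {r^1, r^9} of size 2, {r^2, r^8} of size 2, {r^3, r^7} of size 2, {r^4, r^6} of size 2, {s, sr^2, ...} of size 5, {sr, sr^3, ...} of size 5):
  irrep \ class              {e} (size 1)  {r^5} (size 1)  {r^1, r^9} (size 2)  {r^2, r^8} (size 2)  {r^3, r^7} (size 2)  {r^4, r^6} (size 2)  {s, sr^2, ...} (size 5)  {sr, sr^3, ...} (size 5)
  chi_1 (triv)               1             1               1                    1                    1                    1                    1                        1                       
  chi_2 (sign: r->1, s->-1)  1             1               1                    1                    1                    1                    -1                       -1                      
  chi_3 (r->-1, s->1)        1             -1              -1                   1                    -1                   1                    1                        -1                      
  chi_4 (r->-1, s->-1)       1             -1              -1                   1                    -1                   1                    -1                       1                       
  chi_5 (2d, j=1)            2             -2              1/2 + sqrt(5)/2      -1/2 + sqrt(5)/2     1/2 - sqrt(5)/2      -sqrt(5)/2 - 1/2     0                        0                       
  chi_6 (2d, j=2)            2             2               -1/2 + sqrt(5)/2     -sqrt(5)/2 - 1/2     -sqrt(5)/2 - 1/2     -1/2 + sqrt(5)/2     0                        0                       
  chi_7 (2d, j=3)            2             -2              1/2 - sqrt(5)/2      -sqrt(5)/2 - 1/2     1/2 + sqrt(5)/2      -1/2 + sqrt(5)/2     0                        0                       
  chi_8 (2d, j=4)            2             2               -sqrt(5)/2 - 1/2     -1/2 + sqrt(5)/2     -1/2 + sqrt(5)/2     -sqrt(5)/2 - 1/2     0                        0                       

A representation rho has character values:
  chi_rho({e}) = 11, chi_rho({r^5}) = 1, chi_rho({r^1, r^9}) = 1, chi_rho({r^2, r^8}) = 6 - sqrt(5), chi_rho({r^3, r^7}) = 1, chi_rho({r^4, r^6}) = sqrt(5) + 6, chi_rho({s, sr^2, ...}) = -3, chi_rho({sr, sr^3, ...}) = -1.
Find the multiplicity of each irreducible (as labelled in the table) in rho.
Multiplicities: chi_1: 1, chi_2: 3, chi_3: 1, chi_4: 2, chi_5: 0, chi_6: 1, chi_7: 1, chi_8: 0.

Explanation: Use <chi_rho, chi> = (1/|G|) sum_C |C| * chi_rho(C) * conj(chi(C)) with |G| = 20 for each irreducible chi in the table:
  <chi_rho, chi_1> = (1/20)[1*(11)*conj(1) + 1*(1)*conj(1) + 2*(1)*conj(1) + 2*(6 - sqrt(5))*conj(1) + 2*(1)*conj(1) + 2*(sqrt(5) + 6)*conj(1) + 5*(-3)*conj(1) + 5*(-1)*conj(1)]
      = (1/20)[(11) + (1) + (2) + (12 - 2*sqrt(5)) + (2) + (2*sqrt(5) + 12) + (-15) + (-5)] = 20/20 = 1
  <chi_rho, chi_2> = (1/20)[1*(11)*conj(1) + 1*(1)*conj(1) + 2*(1)*conj(1) + 2*(6 - sqrt(5))*conj(1) + 2*(1)*conj(1) + 2*(sqrt(5) + 6)*conj(1) + 5*(-3)*conj(-1) + 5*(-1)*conj(-1)]
      = (1/20)[(11) + (1) + (2) + (12 - 2*sqrt(5)) + (2) + (2*sqrt(5) + 12) + (15) + (5)] = 60/20 = 3
  <chi_rho, chi_3> = (1/20)[1*(11)*conj(1) + 1*(1)*conj(-1) + 2*(1)*conj(-1) + 2*(6 - sqrt(5))*conj(1) + 2*(1)*conj(-1) + 2*(sqrt(5) + 6)*conj(1) + 5*(-3)*conj(1) + 5*(-1)*conj(-1)]
      = (1/20)[(11) + (-1) + (-2) + (12 - 2*sqrt(5)) + (-2) + (2*sqrt(5) + 12) + (-15) + (5)] = 20/20 = 1
  <chi_rho, chi_4> = (1/20)[1*(11)*conj(1) + 1*(1)*conj(-1) + 2*(1)*conj(-1) + 2*(6 - sqrt(5))*conj(1) + 2*(1)*conj(-1) + 2*(sqrt(5) + 6)*conj(1) + 5*(-3)*conj(-1) + 5*(-1)*conj(1)]
      = (1/20)[(11) + (-1) + (-2) + (12 - 2*sqrt(5)) + (-2) + (2*sqrt(5) + 12) + (15) + (-5)] = 40/20 = 2
  <chi_rho, chi_5> = (1/20)[1*(11)*conj(2) + 1*(1)*conj(-2) + 2*(1)*conj(1/2 + sqrt(5)/2) + 2*(6 - sqrt(5))*conj(-1/2 + sqrt(5)/2) + 2*(1)*conj(1/2 - sqrt(5)/2) + 2*(sqrt(5) + 6)*conj(-sqrt(5)/2 - 1/2) + 5*(-3)*conj(0) + 5*(-1)*conj(0)]
      = (1/20)[(22) + (-2) + (1 + sqrt(5)) + (-11 + 7*sqrt(5)) + (1 - sqrt(5)) + (-7*sqrt(5) - 11) + (0) + (0)] = 0/20 = 0
  <chi_rho, chi_6> = (1/20)[1*(11)*conj(2) + 1*(1)*conj(2) + 2*(1)*conj(-1/2 + sqrt(5)/2) + 2*(6 - sqrt(5))*conj(-sqrt(5)/2 - 1/2) + 2*(1)*conj(-sqrt(5)/2 - 1/2) + 2*(sqrt(5) + 6)*conj(-1/2 + sqrt(5)/2) + 5*(-3)*conj(0) + 5*(-1)*conj(0)]
      = (1/20)[(22) + (2) + (-1 + sqrt(5)) + (-5*sqrt(5) - 1) + (-sqrt(5) - 1) + (-1 + 5*sqrt(5)) + (0) + (0)] = 20/20 = 1
  <chi_rho, chi_7> = (1/20)[1*(11)*conj(2) + 1*(1)*conj(-2) + 2*(1)*conj(1/2 - sqrt(5)/2) + 2*(6 - sqrt(5))*conj(-sqrt(5)/2 - 1/2) + 2*(1)*conj(1/2 + sqrt(5)/2) + 2*(sqrt(5) + 6)*conj(-1/2 + sqrt(5)/2) + 5*(-3)*conj(0) + 5*(-1)*conj(0)]
      = (1/20)[(22) + (-2) + (1 - sqrt(5)) + (-5*sqrt(5) - 1) + (1 + sqrt(5)) + (-1 + 5*sqrt(5)) + (0) + (0)] = 20/20 = 1
  <chi_rho, chi_8> = (1/20)[1*(11)*conj(2) + 1*(1)*conj(2) + 2*(1)*conj(-sqrt(5)/2 - 1/2) + 2*(6 - sqrt(5))*conj(-1/2 + sqrt(5)/2) + 2*(1)*conj(-1/2 + sqrt(5)/2) + 2*(sqrt(5) + 6)*conj(-sqrt(5)/2 - 1/2) + 5*(-3)*conj(0) + 5*(-1)*conj(0)]
      = (1/20)[(22) + (2) + (-sqrt(5) - 1) + (-11 + 7*sqrt(5)) + (-1 + sqrt(5)) + (-7*sqrt(5) - 11) + (0) + (0)] = 0/20 = 0
Dimension check: dim(rho) = sum (mult * dim) = 1*1 + 3*1 + 1*1 + 2*1 + 0*2 + 1*2 + 1*2 + 0*2 = 11 = chi_rho(e) = 11.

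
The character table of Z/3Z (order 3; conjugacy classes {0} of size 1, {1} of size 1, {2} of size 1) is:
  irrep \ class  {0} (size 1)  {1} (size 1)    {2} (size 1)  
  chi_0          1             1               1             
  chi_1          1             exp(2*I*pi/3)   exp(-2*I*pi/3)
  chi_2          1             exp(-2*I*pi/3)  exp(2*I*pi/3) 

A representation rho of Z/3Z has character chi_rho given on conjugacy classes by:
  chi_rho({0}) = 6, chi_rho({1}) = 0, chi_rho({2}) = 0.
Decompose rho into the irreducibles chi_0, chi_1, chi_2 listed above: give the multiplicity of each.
Multiplicities: chi_0: 2, chi_1: 2, chi_2: 2.

Reasoning: Use <chi_rho, chi> = (1/|G|) sum_C |C| * chi_rho(C) * conj(chi(C)) with |G| = 3 for each irreducible chi in the table:
  <chi_rho, chi_0> = (1/3)[1*(6)*conj(1) + 1*(0)*conj(1) + 1*(0)*conj(1)]
      = (1/3)[(6) + (0) + (0)] = 6/3 = 2
  <chi_rho, chi_1> = (1/3)[1*(6)*conj(1) + 1*(0)*conj(exp(2*I*pi/3)) + 1*(0)*conj(exp(-2*I*pi/3))]
      = (1/3)[(6) + (0) + (0)] = 6/3 = 2
  <chi_rho, chi_2> = (1/3)[1*(6)*conj(1) + 1*(0)*conj(exp(-2*I*pi/3)) + 1*(0)*conj(exp(2*I*pi/3))]
      = (1/3)[(6) + (0) + (0)] = 6/3 = 2
(Exp terms are combined using exp(i*s)*conj(exp(i*t)) = exp(i*(s-t)), and sums of them are collapsed using the identity that for every m > 1 the m distinct m-th roots of unity sum to 0, e.g. 1 + exp(2*I*pi/3) + exp(-2*I*pi/3) = 0.)
Dimension check: dim(rho) = sum (mult * dim) = 2*1 + 2*1 + 2*1 = 6 = chi_rho(e) = 6.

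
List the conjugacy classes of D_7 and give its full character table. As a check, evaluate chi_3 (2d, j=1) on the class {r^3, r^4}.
Conjugacy classes: {e} of size 1, {r^1, r^6} of size 2, {r^2, r^5} of size 2, {r^3, r^4} of size 2, {s, sr, ..., sr^6} of size 7.
Character table:
  irrep \ class              {e} (size 1)  {r^1, r^6} (size 2)  {r^2, r^5} (size 2)  {r^3, r^4} (size 2)  {s, sr, ..., sr^6} (size 7)
  chi_1 (triv)               1             1                    1                    1                    1                          
  chi_2 (sign: r->1, s->-1)  1             1                    1                    1                    -1                         
  chi_3 (2d, j=1)            2             2*cos(2*pi/7)        -2*cos(3*pi/7)       -2*cos(pi/7)         0                          
  chi_4 (2d, j=2)            2             -2*cos(3*pi/7)       -2*cos(pi/7)         2*cos(2*pi/7)        0                          
  chi_5 (2d, j=3)            2             -2*cos(pi/7)         2*cos(2*pi/7)        -2*cos(3*pi/7)       0                          

Spot check: chi_3 (2d, j=1) on {r^3, r^4} = -2*cos(pi/7).

D_7 has order 2*7 = 14 with 5 conjugacy classes, hence 5 irreducibles. Sum of squared dims 1 + 1 + 4 + 4 + 4 = 14 = |G|. Linear characters come from the abelianisation; the 2-dimensional irreps have character r^k -> 2*cos(2*pi*j*k/7), reflections -> 0.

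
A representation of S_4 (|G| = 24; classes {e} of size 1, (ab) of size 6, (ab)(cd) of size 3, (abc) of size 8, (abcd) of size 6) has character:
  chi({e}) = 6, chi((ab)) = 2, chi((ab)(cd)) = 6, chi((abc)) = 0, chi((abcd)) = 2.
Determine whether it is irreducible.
Not irreducible (reducible): <chi, chi> = 8 > 1.

Details: <chi, chi> = (1/|G|) sum_C |C| * |chi(C)|^2 = (1/24)[1*|6|^2 + 6*|2|^2 + 3*|6|^2 + 8*|0|^2 + 6*|2|^2]
  = (1/24)[(36) + (24) + (108) + (0) + (24)] = 192/24 = 8.
A character is irreducible iff <chi, chi> = 1, so this representation is reducible.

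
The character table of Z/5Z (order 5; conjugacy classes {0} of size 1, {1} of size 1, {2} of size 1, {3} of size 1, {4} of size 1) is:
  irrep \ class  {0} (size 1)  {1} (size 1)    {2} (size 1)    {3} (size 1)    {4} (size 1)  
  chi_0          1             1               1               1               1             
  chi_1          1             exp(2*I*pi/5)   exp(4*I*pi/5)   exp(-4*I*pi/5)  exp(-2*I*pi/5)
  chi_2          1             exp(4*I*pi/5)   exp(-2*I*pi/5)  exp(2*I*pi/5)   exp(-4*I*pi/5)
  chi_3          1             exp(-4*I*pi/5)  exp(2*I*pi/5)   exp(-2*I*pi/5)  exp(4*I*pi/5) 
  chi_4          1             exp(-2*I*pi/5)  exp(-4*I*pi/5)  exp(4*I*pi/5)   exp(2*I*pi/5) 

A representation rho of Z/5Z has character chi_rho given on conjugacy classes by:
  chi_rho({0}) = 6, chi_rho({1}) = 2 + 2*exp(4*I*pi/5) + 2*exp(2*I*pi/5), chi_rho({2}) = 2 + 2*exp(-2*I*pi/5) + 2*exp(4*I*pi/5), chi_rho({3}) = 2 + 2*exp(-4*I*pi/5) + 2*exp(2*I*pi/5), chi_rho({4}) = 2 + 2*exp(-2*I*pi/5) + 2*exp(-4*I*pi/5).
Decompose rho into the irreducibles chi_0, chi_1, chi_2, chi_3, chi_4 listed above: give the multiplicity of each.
Multiplicities: chi_0: 2, chi_1: 2, chi_2: 2, chi_3: 0, chi_4: 0.

Details: Use <chi_rho, chi> = (1/|G|) sum_C |C| * chi_rho(C) * conj(chi(C)) with |G| = 5 for each irreducible chi in the table:
  <chi_rho, chi_0> = (1/5)[1*(6)*conj(1) + 1*(2 + 2*exp(4*I*pi/5) + 2*exp(2*I*pi/5))*conj(1) + 1*(2 + 2*exp(-2*I*pi/5) + 2*exp(4*I*pi/5))*conj(1) + 1*(2 + 2*exp(-4*I*pi/5) + 2*exp(2*I*pi/5))*conj(1) + 1*(2 + 2*exp(-2*I*pi/5) + 2*exp(-4*I*pi/5))*conj(1)]
      = (1/5)[(6) + (2 + 2*exp(4*I*pi/5) + 2*exp(2*I*pi/5)) + (2 + 2*exp(-2*I*pi/5) + 2*exp(4*I*pi/5)) + (2 + 2*exp(-4*I*pi/5) + 2*exp(2*I*pi/5)) + (2 + 2*exp(-2*I*pi/5) + 2*exp(-4*I*pi/5))] = 10/5 = 2
  <chi_rho, chi_1> = (1/5)[1*(6)*conj(1) + 1*(2 + 2*exp(4*I*pi/5) + 2*exp(2*I*pi/5))*conj(exp(2*I*pi/5)) + 1*(2 + 2*exp(-2*I*pi/5) + 2*exp(4*I*pi/5))*conj(exp(4*I*pi/5)) + 1*(2 + 2*exp(-4*I*pi/5) + 2*exp(2*I*pi/5))*conj(exp(-4*I*pi/5)) + 1*(2 + 2*exp(-2*I*pi/5) + 2*exp(-4*I*pi/5))*conj(exp(-2*I*pi/5))]
      = (1/5)[(6) + (2 + 2*exp(-2*I*pi/5) + 2*exp(2*I*pi/5)) + (2 + 2*exp(-4*I*pi/5) + 2*exp(4*I*pi/5)) + (2 + 2*exp(-4*I*pi/5) + 2*exp(4*I*pi/5)) + (2 + 2*exp(-2*I*pi/5) + 2*exp(2*I*pi/5))] = 10/5 = 2
  <chi_rho, chi_2> = (1/5)[1*(6)*conj(1) + 1*(2 + 2*exp(4*I*pi/5) + 2*exp(2*I*pi/5))*conj(exp(4*I*pi/5)) + 1*(2 + 2*exp(-2*I*pi/5) + 2*exp(4*I*pi/5))*conj(exp(-2*I*pi/5)) + 1*(2 + 2*exp(-4*I*pi/5) + 2*exp(2*I*pi/5))*conj(exp(2*I*pi/5)) + 1*(2 + 2*exp(-2*I*pi/5) + 2*exp(-4*I*pi/5))*conj(exp(-4*I*pi/5))]
      = (1/5)[(6) + (2 + 2*exp(-2*I*pi/5) + 2*exp(-4*I*pi/5)) + (2 + 2*exp(-4*I*pi/5) + 2*exp(2*I*pi/5)) + (2 + 2*exp(-2*I*pi/5) + 2*exp(4*I*pi/5)) + (2 + 2*exp(4*I*pi/5) + 2*exp(2*I*pi/5))] = 10/5 = 2
  <chi_rho, chi_3> = (1/5)[1*(6)*conj(1) + 1*(2 + 2*exp(4*I*pi/5) + 2*exp(2*I*pi/5))*conj(exp(-4*I*pi/5)) + 1*(2 + 2*exp(-2*I*pi/5) + 2*exp(4*I*pi/5))*conj(exp(2*I*pi/5)) + 1*(2 + 2*exp(-4*I*pi/5) + 2*exp(2*I*pi/5))*conj(exp(-2*I*pi/5)) + 1*(2 + 2*exp(-2*I*pi/5) + 2*exp(-4*I*pi/5))*conj(exp(4*I*pi/5))]
      = (1/5)[(6) + (2*exp(-2*I*pi/5) + 2*exp(-4*I*pi/5) + 2*exp(4*I*pi/5)) + (2*exp(-2*I*pi/5) + 2*exp(-4*I*pi/5) + 2*exp(2*I*pi/5)) + (2*exp(-2*I*pi/5) + 2*exp(4*I*pi/5) + 2*exp(2*I*pi/5)) + (2*exp(-4*I*pi/5) + 2*exp(4*I*pi/5) + 2*exp(2*I*pi/5))] = 0/5 = 0
  <chi_rho, chi_4> = (1/5)[1*(6)*conj(1) + 1*(2 + 2*exp(4*I*pi/5) + 2*exp(2*I*pi/5))*conj(exp(-2*I*pi/5)) + 1*(2 + 2*exp(-2*I*pi/5) + 2*exp(4*I*pi/5))*conj(exp(-4*I*pi/5)) + 1*(2 + 2*exp(-4*I*pi/5) + 2*exp(2*I*pi/5))*conj(exp(4*I*pi/5)) + 1*(2 + 2*exp(-2*I*pi/5) + 2*exp(-4*I*pi/5))*conj(exp(2*I*pi/5))]
      = (1/5)[(6) + (2*exp(-4*I*pi/5) + 2*exp(4*I*pi/5) + 2*exp(2*I*pi/5)) + (2*exp(-2*I*pi/5) + 2*exp(4*I*pi/5) + 2*exp(2*I*pi/5)) + (2*exp(-2*I*pi/5) + 2*exp(-4*I*pi/5) + 2*exp(2*I*pi/5)) + (2*exp(-2*I*pi/5) + 2*exp(-4*I*pi/5) + 2*exp(4*I*pi/5))] = 0/5 = 0
(Exp terms are combined using exp(i*s)*conj(exp(i*t)) = exp(i*(s-t)), and sums of them are collapsed using the identity that for every m > 1 the m distinct m-th roots of unity sum to 0, e.g. 1 + exp(2*I*pi/3) + exp(-2*I*pi/3) = 0.)
Dimension check: dim(rho) = sum (mult * dim) = 2*1 + 2*1 + 2*1 + 0*1 + 0*1 = 6 = chi_rho(e) = 6.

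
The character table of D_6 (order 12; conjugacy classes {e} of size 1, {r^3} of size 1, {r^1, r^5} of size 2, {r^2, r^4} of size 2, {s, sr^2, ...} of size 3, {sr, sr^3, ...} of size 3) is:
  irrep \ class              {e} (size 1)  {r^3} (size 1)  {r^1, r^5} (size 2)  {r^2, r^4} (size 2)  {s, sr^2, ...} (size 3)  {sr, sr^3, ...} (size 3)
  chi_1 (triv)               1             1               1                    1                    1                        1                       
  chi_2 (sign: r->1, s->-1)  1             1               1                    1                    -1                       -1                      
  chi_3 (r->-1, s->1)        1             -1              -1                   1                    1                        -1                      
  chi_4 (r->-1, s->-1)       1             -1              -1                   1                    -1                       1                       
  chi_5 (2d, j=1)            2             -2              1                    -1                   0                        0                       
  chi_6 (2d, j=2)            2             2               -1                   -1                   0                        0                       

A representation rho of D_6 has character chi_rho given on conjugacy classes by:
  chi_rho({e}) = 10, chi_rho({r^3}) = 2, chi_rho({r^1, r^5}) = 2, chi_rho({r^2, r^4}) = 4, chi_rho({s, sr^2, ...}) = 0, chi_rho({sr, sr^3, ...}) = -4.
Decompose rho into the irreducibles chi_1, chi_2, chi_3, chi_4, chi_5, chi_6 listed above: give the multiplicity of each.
Multiplicities: chi_1: 1, chi_2: 3, chi_3: 2, chi_4: 0, chi_5: 1, chi_6: 1.

Reasoning: Use <chi_rho, chi> = (1/|G|) sum_C |C| * chi_rho(C) * conj(chi(C)) with |G| = 12 for each irreducible chi in the table:
  <chi_rho, chi_1> = (1/12)[1*(10)*conj(1) + 1*(2)*conj(1) + 2*(2)*conj(1) + 2*(4)*conj(1) + 3*(0)*conj(1) + 3*(-4)*conj(1)]
      = (1/12)[(10) + (2) + (4) + (8) + (0) + (-12)] = 12/12 = 1
  <chi_rho, chi_2> = (1/12)[1*(10)*conj(1) + 1*(2)*conj(1) + 2*(2)*conj(1) + 2*(4)*conj(1) + 3*(0)*conj(-1) + 3*(-4)*conj(-1)]
      = (1/12)[(10) + (2) + (4) + (8) + (0) + (12)] = 36/12 = 3
  <chi_rho, chi_3> = (1/12)[1*(10)*conj(1) + 1*(2)*conj(-1) + 2*(2)*conj(-1) + 2*(4)*conj(1) + 3*(0)*conj(1) + 3*(-4)*conj(-1)]
      = (1/12)[(10) + (-2) + (-4) + (8) + (0) + (12)] = 24/12 = 2
  <chi_rho, chi_4> = (1/12)[1*(10)*conj(1) + 1*(2)*conj(-1) + 2*(2)*conj(-1) + 2*(4)*conj(1) + 3*(0)*conj(-1) + 3*(-4)*conj(1)]
      = (1/12)[(10) + (-2) + (-4) + (8) + (0) + (-12)] = 0/12 = 0
  <chi_rho, chi_5> = (1/12)[1*(10)*conj(2) + 1*(2)*conj(-2) + 2*(2)*conj(1) + 2*(4)*conj(-1) + 3*(0)*conj(0) + 3*(-4)*conj(0)]
      = (1/12)[(20) + (-4) + (4) + (-8) + (0) + (0)] = 12/12 = 1
  <chi_rho, chi_6> = (1/12)[1*(10)*conj(2) + 1*(2)*conj(2) + 2*(2)*conj(-1) + 2*(4)*conj(-1) + 3*(0)*conj(0) + 3*(-4)*conj(0)]
      = (1/12)[(20) + (4) + (-4) + (-8) + (0) + (0)] = 12/12 = 1
Dimension check: dim(rho) = sum (mult * dim) = 1*1 + 3*1 + 2*1 + 0*1 + 1*2 + 1*2 = 10 = chi_rho(e) = 10.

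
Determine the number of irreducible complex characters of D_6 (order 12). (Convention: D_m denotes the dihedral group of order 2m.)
6

Justification: The number of irreducible complex representations of a finite group equals its number of conjugacy classes. D_6 has 6 conjugacy classes (n/2 + 3 for n even), so D_6 (order 12) has exactly 6 irreducible complex representations.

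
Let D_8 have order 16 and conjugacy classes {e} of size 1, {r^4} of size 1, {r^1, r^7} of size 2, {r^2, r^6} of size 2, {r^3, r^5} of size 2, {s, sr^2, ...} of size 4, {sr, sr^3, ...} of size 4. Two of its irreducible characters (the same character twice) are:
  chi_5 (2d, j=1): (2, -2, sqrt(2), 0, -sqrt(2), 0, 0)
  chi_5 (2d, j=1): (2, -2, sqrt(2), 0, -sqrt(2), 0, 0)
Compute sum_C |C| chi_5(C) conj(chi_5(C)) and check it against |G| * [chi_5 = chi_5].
Sum = 16 = |G| = 16; so <chi_5, chi_5> = 1 (norm-1 confirms irreducibility).

Reasoning: Compute term by term over conjugacy classes (|C| * chi_5(C) * conj(chi_5(C))):
  1*(2)*conj(2) + 1*(-2)*conj(-2) + 2*(sqrt(2))*conj(sqrt(2)) + 2*(0)*conj(0) + 2*(-sqrt(2))*conj(-sqrt(2)) + 4*(0)*conj(0) + 4*(0)*conj(0)
  = (4) + (4) + (4) + (0) + (4) + (0) + (0)
  = 16.
Dividing by |G| = 16 gives 16/16 = 1, matching the row-orthogonality relation <chi_5, chi_5> = [chi_5 = chi_5].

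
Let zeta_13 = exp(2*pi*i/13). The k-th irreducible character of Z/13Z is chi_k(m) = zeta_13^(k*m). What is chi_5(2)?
chi_5(2) = zeta_13^10 = exp(-6*I*pi/13)

Working: chi_5(2) = zeta_13^(5*2) = zeta_13^10. Since zeta_13^13 = 1, this equals zeta_13^10 = exp(2*pi*i*10/13) = exp(-6*I*pi/13).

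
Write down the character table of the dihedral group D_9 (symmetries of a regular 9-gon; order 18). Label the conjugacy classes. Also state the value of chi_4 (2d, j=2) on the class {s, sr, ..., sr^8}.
Conjugacy classes: {e} of size 1, {r^1, r^8} of size 2, {r^2, r^7} of size 2, {r^3, r^6} of size 2, {r^4, r^5} of size 2, {s, sr, ..., sr^8} of size 9.
Character table:
  irrep \ class              {e} (size 1)  {r^1, r^8} (size 2)  {r^2, r^7} (size 2)  {r^3, r^6} (size 2)  {r^4, r^5} (size 2)  {s, sr, ..., sr^8} (size 9)
  chi_1 (triv)               1             1                    1                    1                    1                    1                          
  chi_2 (sign: r->1, s->-1)  1             1                    1                    1                    1                    -1                         
  chi_3 (2d, j=1)            2             2*cos(2*pi/9)        2*cos(4*pi/9)        -1                   -2*cos(pi/9)         0                          
  chi_4 (2d, j=2)            2             2*cos(4*pi/9)        -2*cos(pi/9)         -1                   2*cos(2*pi/9)        0                          
  chi_5 (2d, j=3)            2             -1                   -1                   2                    -1                   0                          
  chi_6 (2d, j=4)            2             -2*cos(pi/9)         2*cos(2*pi/9)        -1                   2*cos(4*pi/9)        0                          

Spot check: chi_4 (2d, j=2) on {s, sr, ..., sr^8} = 0.

Proof sketch: D_9 has order 2*9 = 18 with 6 conjugacy classes, hence 6 irreducibles. Sum of squared dims 1 + 1 + 4 + 4 + 4 + 4 = 18 = |G|. Linear characters come from the abelianisation; the 2-dimensional irreps have character r^k -> 2*cos(2*pi*j*k/9), reflections -> 0.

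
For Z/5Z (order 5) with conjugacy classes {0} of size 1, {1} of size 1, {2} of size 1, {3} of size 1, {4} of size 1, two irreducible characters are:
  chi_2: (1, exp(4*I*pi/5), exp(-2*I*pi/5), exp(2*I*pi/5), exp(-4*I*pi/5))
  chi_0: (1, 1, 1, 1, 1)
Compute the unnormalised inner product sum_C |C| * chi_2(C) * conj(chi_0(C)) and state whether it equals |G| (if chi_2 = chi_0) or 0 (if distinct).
Sum = 0; so <chi_2, chi_0> = 0 (distinct irreducibles are orthogonal).

Working: Compute term by term over conjugacy classes (|C| * chi_2(C) * conj(chi_0(C))):
  1*(1)*conj(1) + 1*(exp(4*I*pi/5))*conj(1) + 1*(exp(-2*I*pi/5))*conj(1) + 1*(exp(2*I*pi/5))*conj(1) + 1*(exp(-4*I*pi/5))*conj(1)
  = (1) + (exp(4*I*pi/5)) + (exp(-2*I*pi/5)) + (exp(2*I*pi/5)) + (exp(-4*I*pi/5))
  = 0.
(Exp terms are combined using exp(i*s)*conj(exp(i*t)) = exp(i*(s-t)), and sums of them are collapsed using the identity that for every m > 1 the m distinct m-th roots of unity sum to 0, e.g. 1 + exp(2*I*pi/3) + exp(-2*I*pi/3) = 0.)
Dividing by |G| = 5 gives 0/5 = 0, matching the row-orthogonality relation <chi_2, chi_0> = [chi_2 = chi_0].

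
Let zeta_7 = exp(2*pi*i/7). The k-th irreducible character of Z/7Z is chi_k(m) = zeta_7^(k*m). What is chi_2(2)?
chi_2(2) = zeta_7^4 = exp(-6*I*pi/7)

Proof sketch: chi_2(2) = zeta_7^(2*2) = zeta_7^4. Since zeta_7^7 = 1, this equals zeta_7^4 = exp(2*pi*i*4/7) = exp(-6*I*pi/7).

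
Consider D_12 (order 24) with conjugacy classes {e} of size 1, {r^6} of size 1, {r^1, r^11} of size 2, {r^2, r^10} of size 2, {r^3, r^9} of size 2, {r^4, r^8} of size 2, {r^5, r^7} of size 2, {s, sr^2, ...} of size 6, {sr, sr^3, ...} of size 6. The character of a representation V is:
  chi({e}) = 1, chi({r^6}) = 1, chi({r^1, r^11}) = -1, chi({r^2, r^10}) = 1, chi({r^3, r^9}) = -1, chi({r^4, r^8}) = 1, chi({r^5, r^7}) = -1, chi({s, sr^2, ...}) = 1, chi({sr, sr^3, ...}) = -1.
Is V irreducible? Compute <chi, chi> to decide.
Irreducible: <chi, chi> = 1.

Why: <chi, chi> = (1/|G|) sum_C |C| * |chi(C)|^2 = (1/24)[1*|1|^2 + 1*|1|^2 + 2*|-1|^2 + 2*|1|^2 + 2*|-1|^2 + 2*|1|^2 + 2*|-1|^2 + 6*|1|^2 + 6*|-1|^2]
  = (1/24)[(1) + (1) + (2) + (2) + (2) + (2) + (2) + (6) + (6)] = 24/24 = 1.
A character is irreducible iff <chi, chi> = 1, so this representation is irreducible.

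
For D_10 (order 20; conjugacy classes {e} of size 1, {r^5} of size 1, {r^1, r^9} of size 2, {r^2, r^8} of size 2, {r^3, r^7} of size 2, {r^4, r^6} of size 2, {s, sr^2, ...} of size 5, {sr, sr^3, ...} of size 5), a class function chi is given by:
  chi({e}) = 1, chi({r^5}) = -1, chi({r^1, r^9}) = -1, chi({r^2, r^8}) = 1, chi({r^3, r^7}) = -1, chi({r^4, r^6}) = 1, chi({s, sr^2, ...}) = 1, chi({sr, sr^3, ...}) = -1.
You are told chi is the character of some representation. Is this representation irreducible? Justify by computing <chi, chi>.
Irreducible: <chi, chi> = 1.

Explanation: <chi, chi> = (1/|G|) sum_C |C| * |chi(C)|^2 = (1/20)[1*|1|^2 + 1*|-1|^2 + 2*|-1|^2 + 2*|1|^2 + 2*|-1|^2 + 2*|1|^2 + 5*|1|^2 + 5*|-1|^2]
  = (1/20)[(1) + (1) + (2) + (2) + (2) + (2) + (5) + (5)] = 20/20 = 1.
A character is irreducible iff <chi, chi> = 1, so this representation is irreducible.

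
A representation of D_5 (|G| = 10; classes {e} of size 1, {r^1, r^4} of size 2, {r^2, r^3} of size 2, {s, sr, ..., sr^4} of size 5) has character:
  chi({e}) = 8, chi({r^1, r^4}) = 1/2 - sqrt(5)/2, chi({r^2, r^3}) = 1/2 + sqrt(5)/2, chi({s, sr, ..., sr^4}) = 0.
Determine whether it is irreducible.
Not irreducible (reducible): <chi, chi> = 7 > 1.

Why: <chi, chi> = (1/|G|) sum_C |C| * |chi(C)|^2 = (1/10)[1*|8|^2 + 2*|1/2 - sqrt(5)/2|^2 + 2*|1/2 + sqrt(5)/2|^2 + 5*|0|^2]
  = (1/10)[(64) + (3 - sqrt(5)) + (sqrt(5) + 3) + (0)] = 70/10 = 7.
A character is irreducible iff <chi, chi> = 1, so this representation is reducible.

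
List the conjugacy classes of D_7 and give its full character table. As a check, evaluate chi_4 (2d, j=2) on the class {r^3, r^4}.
Conjugacy classes: {e} of size 1, {r^1, r^6} of size 2, {r^2, r^5} of size 2, {r^3, r^4} of size 2, {s, sr, ..., sr^6} of size 7.
Character table:
  irrep \ class              {e} (size 1)  {r^1, r^6} (size 2)  {r^2, r^5} (size 2)  {r^3, r^4} (size 2)  {s, sr, ..., sr^6} (size 7)
  chi_1 (triv)               1             1                    1                    1                    1                          
  chi_2 (sign: r->1, s->-1)  1             1                    1                    1                    -1                         
  chi_3 (2d, j=1)            2             2*cos(2*pi/7)        -2*cos(3*pi/7)       -2*cos(pi/7)         0                          
  chi_4 (2d, j=2)            2             -2*cos(3*pi/7)       -2*cos(pi/7)         2*cos(2*pi/7)        0                          
  chi_5 (2d, j=3)            2             -2*cos(pi/7)         2*cos(2*pi/7)        -2*cos(3*pi/7)       0                          

Spot check: chi_4 (2d, j=2) on {r^3, r^4} = 2*cos(2*pi/7).

Working: D_7 has order 2*7 = 14 with 5 conjugacy classes, hence 5 irreducibles. Sum of squared dims 1 + 1 + 4 + 4 + 4 = 14 = |G|. Linear characters come from the abelianisation; the 2-dimensional irreps have character r^k -> 2*cos(2*pi*j*k/7), reflections -> 0.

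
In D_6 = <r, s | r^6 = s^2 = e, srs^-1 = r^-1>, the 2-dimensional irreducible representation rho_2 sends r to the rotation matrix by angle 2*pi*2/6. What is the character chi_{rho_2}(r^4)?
chi_{rho_2}(r^4) = 2*cos(2*pi*2*4/6) = -1

Explanation: rho_2(r^4) is rotation by angle 2*pi*2*4/6, whose trace is 2*cos(2*pi*2*4/6) = -1.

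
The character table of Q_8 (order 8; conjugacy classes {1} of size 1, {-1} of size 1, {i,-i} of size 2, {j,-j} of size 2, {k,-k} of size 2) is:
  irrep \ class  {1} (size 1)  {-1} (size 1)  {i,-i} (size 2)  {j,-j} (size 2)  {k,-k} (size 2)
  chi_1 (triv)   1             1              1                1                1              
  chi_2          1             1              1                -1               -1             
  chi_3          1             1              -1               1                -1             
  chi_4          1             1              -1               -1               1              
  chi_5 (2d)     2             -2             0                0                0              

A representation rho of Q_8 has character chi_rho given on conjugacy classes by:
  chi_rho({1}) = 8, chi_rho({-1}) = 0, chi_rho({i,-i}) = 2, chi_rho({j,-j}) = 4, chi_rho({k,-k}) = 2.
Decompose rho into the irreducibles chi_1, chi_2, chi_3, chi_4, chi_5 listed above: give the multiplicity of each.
Multiplicities: chi_1: 3, chi_2: 0, chi_3: 1, chi_4: 0, chi_5: 2.

Reasoning: Use <chi_rho, chi> = (1/|G|) sum_C |C| * chi_rho(C) * conj(chi(C)) with |G| = 8 for each irreducible chi in the table:
  <chi_rho, chi_1> = (1/8)[1*(8)*conj(1) + 1*(0)*conj(1) + 2*(2)*conj(1) + 2*(4)*conj(1) + 2*(2)*conj(1)]
      = (1/8)[(8) + (0) + (4) + (8) + (4)] = 24/8 = 3
  <chi_rho, chi_2> = (1/8)[1*(8)*conj(1) + 1*(0)*conj(1) + 2*(2)*conj(1) + 2*(4)*conj(-1) + 2*(2)*conj(-1)]
      = (1/8)[(8) + (0) + (4) + (-8) + (-4)] = 0/8 = 0
  <chi_rho, chi_3> = (1/8)[1*(8)*conj(1) + 1*(0)*conj(1) + 2*(2)*conj(-1) + 2*(4)*conj(1) + 2*(2)*conj(-1)]
      = (1/8)[(8) + (0) + (-4) + (8) + (-4)] = 8/8 = 1
  <chi_rho, chi_4> = (1/8)[1*(8)*conj(1) + 1*(0)*conj(1) + 2*(2)*conj(-1) + 2*(4)*conj(-1) + 2*(2)*conj(1)]
      = (1/8)[(8) + (0) + (-4) + (-8) + (4)] = 0/8 = 0
  <chi_rho, chi_5> = (1/8)[1*(8)*conj(2) + 1*(0)*conj(-2) + 2*(2)*conj(0) + 2*(4)*conj(0) + 2*(2)*conj(0)]
      = (1/8)[(16) + (0) + (0) + (0) + (0)] = 16/8 = 2
Dimension check: dim(rho) = sum (mult * dim) = 3*1 + 0*1 + 1*1 + 0*1 + 2*2 = 8 = chi_rho(e) = 8.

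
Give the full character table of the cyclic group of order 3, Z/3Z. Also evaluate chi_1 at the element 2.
Character table of Z/3Z (irreps indexed chi_0,...,chi_2 with chi_k(m) = zeta_3^(k*m), zeta_3 = exp(2*pi*i/3)):
  irrep \ class  {0} (size 1)  {1} (size 1)    {2} (size 1)  
  chi_0          1             1               1             
  chi_1          1             exp(2*I*pi/3)   exp(-2*I*pi/3)
  chi_2          1             exp(-2*I*pi/3)  exp(2*I*pi/3) 

Spot check: chi_1(2) = zeta_3^(1*2) = zeta_3^2 = exp(-2*I*pi/3).

Why: Z/3Z is abelian, so all 3 irreducible complex representations are 1-dimensional. They are given by chi_k(m) = zeta_3^(k*m) for k = 0,...,2. Row orthogonality: sum_m chi_k(m) conj(chi_l(m)) = 3 * [k = l].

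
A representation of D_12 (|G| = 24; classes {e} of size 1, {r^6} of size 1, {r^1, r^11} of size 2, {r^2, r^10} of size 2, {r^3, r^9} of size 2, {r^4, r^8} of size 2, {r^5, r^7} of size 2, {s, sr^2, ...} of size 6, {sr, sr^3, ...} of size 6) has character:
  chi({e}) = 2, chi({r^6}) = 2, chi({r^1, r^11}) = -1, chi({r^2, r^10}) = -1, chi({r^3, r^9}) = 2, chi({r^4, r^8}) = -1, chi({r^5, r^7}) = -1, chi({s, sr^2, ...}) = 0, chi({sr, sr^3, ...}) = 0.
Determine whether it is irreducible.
Irreducible: <chi, chi> = 1.

Explanation: <chi, chi> = (1/|G|) sum_C |C| * |chi(C)|^2 = (1/24)[1*|2|^2 + 1*|2|^2 + 2*|-1|^2 + 2*|-1|^2 + 2*|2|^2 + 2*|-1|^2 + 2*|-1|^2 + 6*|0|^2 + 6*|0|^2]
  = (1/24)[(4) + (4) + (2) + (2) + (8) + (2) + (2) + (0) + (0)] = 24/24 = 1.
A character is irreducible iff <chi, chi> = 1, so this representation is irreducible.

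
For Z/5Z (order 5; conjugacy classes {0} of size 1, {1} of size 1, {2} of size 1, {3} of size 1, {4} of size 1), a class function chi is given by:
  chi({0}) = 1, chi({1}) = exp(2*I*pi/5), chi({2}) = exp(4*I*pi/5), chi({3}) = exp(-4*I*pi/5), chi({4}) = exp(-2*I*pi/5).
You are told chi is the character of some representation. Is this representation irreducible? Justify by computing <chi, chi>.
Irreducible: <chi, chi> = 1.

Working: <chi, chi> = (1/|G|) sum_C |C| * |chi(C)|^2 = (1/5)[1*|1|^2 + 1*|exp(2*I*pi/5)|^2 + 1*|exp(4*I*pi/5)|^2 + 1*|exp(-4*I*pi/5)|^2 + 1*|exp(-2*I*pi/5)|^2]
  = (1/5)[(1) + (1) + (1) + (1) + (1)] = 5/5 = 1.
(Exp terms are combined using exp(i*s)*conj(exp(i*t)) = exp(i*(s-t)), and sums of them are collapsed using the identity that for every m > 1 the m distinct m-th roots of unity sum to 0, e.g. 1 + exp(2*I*pi/3) + exp(-2*I*pi/3) = 0.)
A character is irreducible iff <chi, chi> = 1, so this representation is irreducible.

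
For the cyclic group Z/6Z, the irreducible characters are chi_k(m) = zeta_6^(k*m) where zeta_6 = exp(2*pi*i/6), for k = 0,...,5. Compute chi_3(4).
chi_3(4) = zeta_6^12 = 1

Reasoning: chi_3(4) = zeta_6^(3*4) = zeta_6^12. Since zeta_6^6 = 1, this equals zeta_6^0 = exp(2*pi*i*0/6) = 1.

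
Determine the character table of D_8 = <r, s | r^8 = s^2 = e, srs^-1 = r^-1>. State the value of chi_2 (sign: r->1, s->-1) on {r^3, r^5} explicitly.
Conjugacy classes: {e} of size 1, {r^4} of size 1, {r^1, r^7} of size 2, {r^2, r^6} of size 2, {r^3, r^5} of size 2, {s, sr^2, ...} of size 4, {sr, sr^3, ...} of size 4.
Character table:
  irrep \ class              {e} (size 1)  {r^4} (size 1)  {r^1, r^7} (size 2)  {r^2, r^6} (size 2)  {r^3, r^5} (size 2)  {s, sr^2, ...} (size 4)  {sr, sr^3, ...} (size 4)
  chi_1 (triv)               1             1               1                    1                    1                    1                        1                       
  chi_2 (sign: r->1, s->-1)  1             1               1                    1                    1                    -1                       -1                      
  chi_3 (r->-1, s->1)        1             1               -1                   1                    -1                   1                        -1                      
  chi_4 (r->-1, s->-1)       1             1               -1                   1                    -1                   -1                       1                       
  chi_5 (2d, j=1)            2             -2              sqrt(2)              0                    -sqrt(2)             0                        0                       
  chi_6 (2d, j=2)            2             2               0                    -2                   0                    0                        0                       
  chi_7 (2d, j=3)            2             -2              -sqrt(2)             0                    sqrt(2)              0                        0                       

Spot check: chi_2 (sign: r->1, s->-1) on {r^3, r^5} = 1.

Working: D_8 has order 2*8 = 16 with 7 conjugacy classes, hence 7 irreducibles. Sum of squared dims 1 + 1 + 1 + 1 + 4 + 4 + 4 = 16 = |G|. Linear characters come from the abelianisation; the 2-dimensional irreps have character r^k -> 2*cos(2*pi*j*k/8), reflections -> 0.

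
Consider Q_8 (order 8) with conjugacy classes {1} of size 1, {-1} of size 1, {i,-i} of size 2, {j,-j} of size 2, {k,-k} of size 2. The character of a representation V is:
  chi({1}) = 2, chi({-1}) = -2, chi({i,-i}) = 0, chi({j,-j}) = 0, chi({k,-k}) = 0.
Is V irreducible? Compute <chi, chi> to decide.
Irreducible: <chi, chi> = 1.

Working: <chi, chi> = (1/|G|) sum_C |C| * |chi(C)|^2 = (1/8)[1*|2|^2 + 1*|-2|^2 + 2*|0|^2 + 2*|0|^2 + 2*|0|^2]
  = (1/8)[(4) + (4) + (0) + (0) + (0)] = 8/8 = 1.
A character is irreducible iff <chi, chi> = 1, so this representation is irreducible.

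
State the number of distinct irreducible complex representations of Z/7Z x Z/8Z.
56

Proof sketch: The number of irreducible complex representations of a finite group equals its number of conjugacy classes. Z/7Z x Z/8Z is abelian of order 56, so every element is its own conjugacy class: 56 classes, so Z/7Z x Z/8Z (order 56) has exactly 56 irreducible complex representations.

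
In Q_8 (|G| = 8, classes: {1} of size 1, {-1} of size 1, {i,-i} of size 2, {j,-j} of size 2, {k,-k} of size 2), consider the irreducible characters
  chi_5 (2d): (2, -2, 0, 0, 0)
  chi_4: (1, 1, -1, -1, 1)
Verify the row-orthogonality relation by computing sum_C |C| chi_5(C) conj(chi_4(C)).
Sum = 0; so <chi_5, chi_4> = 0 (distinct irreducibles are orthogonal).

Derivation: Compute term by term over conjugacy classes (|C| * chi_5(C) * conj(chi_4(C))):
  1*(2)*conj(1) + 1*(-2)*conj(1) + 2*(0)*conj(-1) + 2*(0)*conj(-1) + 2*(0)*conj(1)
  = (2) + (-2) + (0) + (0) + (0)
  = 0.
Dividing by |G| = 8 gives 0/8 = 0, matching the row-orthogonality relation <chi_5, chi_4> = [chi_5 = chi_4].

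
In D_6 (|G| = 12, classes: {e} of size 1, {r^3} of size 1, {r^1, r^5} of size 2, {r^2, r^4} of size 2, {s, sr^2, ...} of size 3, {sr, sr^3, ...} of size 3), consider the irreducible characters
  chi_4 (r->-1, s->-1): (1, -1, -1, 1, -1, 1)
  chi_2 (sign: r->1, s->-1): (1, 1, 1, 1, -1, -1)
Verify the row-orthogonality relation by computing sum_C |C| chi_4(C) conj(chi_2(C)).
Sum = 0; so <chi_4, chi_2> = 0 (distinct irreducibles are orthogonal).

Explanation: Compute term by term over conjugacy classes (|C| * chi_4(C) * conj(chi_2(C))):
  1*(1)*conj(1) + 1*(-1)*conj(1) + 2*(-1)*conj(1) + 2*(1)*conj(1) + 3*(-1)*conj(-1) + 3*(1)*conj(-1)
  = (1) + (-1) + (-2) + (2) + (3) + (-3)
  = 0.
Dividing by |G| = 12 gives 0/12 = 0, matching the row-orthogonality relation <chi_4, chi_2> = [chi_4 = chi_2].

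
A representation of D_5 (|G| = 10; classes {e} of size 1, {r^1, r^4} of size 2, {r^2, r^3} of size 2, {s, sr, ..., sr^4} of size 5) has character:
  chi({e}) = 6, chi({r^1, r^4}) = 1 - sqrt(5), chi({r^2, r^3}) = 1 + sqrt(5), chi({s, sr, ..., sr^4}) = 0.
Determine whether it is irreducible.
Not irreducible (reducible): <chi, chi> = 6 > 1.

Working: <chi, chi> = (1/|G|) sum_C |C| * |chi(C)|^2 = (1/10)[1*|6|^2 + 2*|1 - sqrt(5)|^2 + 2*|1 + sqrt(5)|^2 + 5*|0|^2]
  = (1/10)[(36) + (12 - 4*sqrt(5)) + (4*sqrt(5) + 12) + (0)] = 60/10 = 6.
A character is irreducible iff <chi, chi> = 1, so this representation is reducible.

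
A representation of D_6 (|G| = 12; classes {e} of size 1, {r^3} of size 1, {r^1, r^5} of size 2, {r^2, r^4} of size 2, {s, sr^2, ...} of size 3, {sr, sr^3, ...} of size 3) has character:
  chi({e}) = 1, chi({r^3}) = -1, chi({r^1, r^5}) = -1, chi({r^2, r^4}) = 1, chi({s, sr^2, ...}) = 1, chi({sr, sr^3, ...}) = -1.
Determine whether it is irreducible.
Irreducible: <chi, chi> = 1.

Explanation: <chi, chi> = (1/|G|) sum_C |C| * |chi(C)|^2 = (1/12)[1*|1|^2 + 1*|-1|^2 + 2*|-1|^2 + 2*|1|^2 + 3*|1|^2 + 3*|-1|^2]
  = (1/12)[(1) + (1) + (2) + (2) + (3) + (3)] = 12/12 = 1.
A character is irreducible iff <chi, chi> = 1, so this representation is irreducible.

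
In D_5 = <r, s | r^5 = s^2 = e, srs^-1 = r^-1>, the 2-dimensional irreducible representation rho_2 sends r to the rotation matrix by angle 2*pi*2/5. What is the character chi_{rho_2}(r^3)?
chi_{rho_2}(r^3) = 2*cos(2*pi*2*3/5) = -1/2 + sqrt(5)/2

Working: rho_2(r^3) is rotation by angle 2*pi*2*3/5, whose trace is 2*cos(2*pi*2*3/5) = -1/2 + sqrt(5)/2.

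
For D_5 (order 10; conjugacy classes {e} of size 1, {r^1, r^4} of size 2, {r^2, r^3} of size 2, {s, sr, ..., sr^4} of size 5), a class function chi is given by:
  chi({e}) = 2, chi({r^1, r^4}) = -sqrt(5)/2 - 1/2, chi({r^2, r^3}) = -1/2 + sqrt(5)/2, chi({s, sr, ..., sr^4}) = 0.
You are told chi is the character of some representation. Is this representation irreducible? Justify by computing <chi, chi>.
Irreducible: <chi, chi> = 1.

Justification: <chi, chi> = (1/|G|) sum_C |C| * |chi(C)|^2 = (1/10)[1*|2|^2 + 2*|-sqrt(5)/2 - 1/2|^2 + 2*|-1/2 + sqrt(5)/2|^2 + 5*|0|^2]
  = (1/10)[(4) + (sqrt(5) + 3) + (3 - sqrt(5)) + (0)] = 10/10 = 1.
A character is irreducible iff <chi, chi> = 1, so this representation is irreducible.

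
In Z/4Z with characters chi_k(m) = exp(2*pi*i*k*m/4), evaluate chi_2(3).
chi_2(3) = zeta_4^6 = -1

Why: chi_2(3) = zeta_4^(2*3) = zeta_4^6. Since zeta_4^4 = 1, this equals zeta_4^2 = exp(2*pi*i*2/4) = -1.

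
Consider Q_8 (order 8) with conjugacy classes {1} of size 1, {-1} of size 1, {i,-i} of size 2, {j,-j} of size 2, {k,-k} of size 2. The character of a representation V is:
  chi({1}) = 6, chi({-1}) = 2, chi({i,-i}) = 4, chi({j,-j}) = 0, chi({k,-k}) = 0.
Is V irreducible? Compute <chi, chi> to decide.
Not irreducible (reducible): <chi, chi> = 9 > 1.

Working: <chi, chi> = (1/|G|) sum_C |C| * |chi(C)|^2 = (1/8)[1*|6|^2 + 1*|2|^2 + 2*|4|^2 + 2*|0|^2 + 2*|0|^2]
  = (1/8)[(36) + (4) + (32) + (0) + (0)] = 72/8 = 9.
A character is irreducible iff <chi, chi> = 1, so this representation is reducible.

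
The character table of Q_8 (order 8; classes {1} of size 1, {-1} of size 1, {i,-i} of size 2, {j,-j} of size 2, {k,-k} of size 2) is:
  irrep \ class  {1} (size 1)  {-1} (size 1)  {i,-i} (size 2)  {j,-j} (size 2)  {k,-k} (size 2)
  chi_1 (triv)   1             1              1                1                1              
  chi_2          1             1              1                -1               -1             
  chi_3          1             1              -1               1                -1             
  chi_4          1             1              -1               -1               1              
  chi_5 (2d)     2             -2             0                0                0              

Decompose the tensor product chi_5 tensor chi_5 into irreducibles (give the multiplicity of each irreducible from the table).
chi_5 tensor chi_5 = chi_1 + chi_2 + chi_3 + chi_4 (all other irreducibles have multiplicity 0).

Proof sketch: The character of a tensor product is the pointwise product (chi_5 * chi_5)(C) = chi_5(C) * chi_5(C):
  {1}: (2)*(2), {-1}: (-2)*(-2), {i,-i}: (0)*(0), {j,-j}: (0)*(0), {k,-k}: (0)*(0)
so (chi_5 * chi_5) takes values
  {1} -> 4, {-1} -> 4, {i,-i} -> 0, {j,-j} -> 0, {k,-k} -> 0.
Now take the inner product of this character with each irreducible chi from the table, <chi_5*chi_5, chi> = (1/8) sum_C |C| (chi_5*chi_5)(C) conj(chi(C)):
  <chi_5*chi_5, chi_1> = (1/8)[1*(4)*conj(1) + 1*(4)*conj(1) + 2*(0)*conj(1) + 2*(0)*conj(1) + 2*(0)*conj(1)]
      = (1/8)[(4) + (4) + (0) + (0) + (0)] = 8/8 = 1
  <chi_5*chi_5, chi_2> = (1/8)[1*(4)*conj(1) + 1*(4)*conj(1) + 2*(0)*conj(1) + 2*(0)*conj(-1) + 2*(0)*conj(-1)]
      = (1/8)[(4) + (4) + (0) + (0) + (0)] = 8/8 = 1
  <chi_5*chi_5, chi_3> = (1/8)[1*(4)*conj(1) + 1*(4)*conj(1) + 2*(0)*conj(-1) + 2*(0)*conj(1) + 2*(0)*conj(-1)]
      = (1/8)[(4) + (4) + (0) + (0) + (0)] = 8/8 = 1
  <chi_5*chi_5, chi_4> = (1/8)[1*(4)*conj(1) + 1*(4)*conj(1) + 2*(0)*conj(-1) + 2*(0)*conj(-1) + 2*(0)*conj(1)]
      = (1/8)[(4) + (4) + (0) + (0) + (0)] = 8/8 = 1
  <chi_5*chi_5, chi_5> = (1/8)[1*(4)*conj(2) + 1*(4)*conj(-2) + 2*(0)*conj(0) + 2*(0)*conj(0) + 2*(0)*conj(0)]
      = (1/8)[(8) + (-8) + (0) + (0) + (0)] = 0/8 = 0
Hence the multiplicities are chi_1: 1, chi_2: 1, chi_3: 1, chi_4: 1. Dimension check: dim(chi_5)*dim(chi_5) = 2*2 = 4 and sum (mult * dim) = 1*1 + 1*1 + 1*1 + 1*1 = 4.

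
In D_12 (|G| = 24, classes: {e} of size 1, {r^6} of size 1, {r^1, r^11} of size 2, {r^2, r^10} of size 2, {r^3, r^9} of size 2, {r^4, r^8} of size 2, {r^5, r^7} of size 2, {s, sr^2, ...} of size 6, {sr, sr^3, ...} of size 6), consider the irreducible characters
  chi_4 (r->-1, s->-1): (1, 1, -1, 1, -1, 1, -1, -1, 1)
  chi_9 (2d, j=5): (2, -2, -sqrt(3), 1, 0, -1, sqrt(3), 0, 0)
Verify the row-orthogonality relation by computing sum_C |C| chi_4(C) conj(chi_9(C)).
Sum = 0; so <chi_4, chi_9> = 0 (distinct irreducibles are orthogonal).

Solution. Compute term by term over conjugacy classes (|C| * chi_4(C) * conj(chi_9(C))):
  1*(1)*conj(2) + 1*(1)*conj(-2) + 2*(-1)*conj(-sqrt(3)) + 2*(1)*conj(1) + 2*(-1)*conj(0) + 2*(1)*conj(-1) + 2*(-1)*conj(sqrt(3)) + 6*(-1)*conj(0) + 6*(1)*conj(0)
  = (2) + (-2) + (2*sqrt(3)) + (2) + (0) + (-2) + (-2*sqrt(3)) + (0) + (0)
  = 0.
Dividing by |G| = 24 gives 0/24 = 0, matching the row-orthogonality relation <chi_4, chi_9> = [chi_4 = chi_9].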